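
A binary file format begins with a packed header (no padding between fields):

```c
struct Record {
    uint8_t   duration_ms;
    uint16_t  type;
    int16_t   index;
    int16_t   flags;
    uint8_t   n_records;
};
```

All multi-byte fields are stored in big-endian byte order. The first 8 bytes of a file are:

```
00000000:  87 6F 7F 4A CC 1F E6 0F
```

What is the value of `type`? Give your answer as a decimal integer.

`type` follows `duration_ms` (1 byte), so it starts at byte offset 1 and occupies 2 bytes.
Bytes at offsets 1..2: 6F 7F.
Big-endian stores the most-significant byte at the lowest address.
The bytes are already most-significant first: 0x6F7F.
0x6F7F = 28543.

28543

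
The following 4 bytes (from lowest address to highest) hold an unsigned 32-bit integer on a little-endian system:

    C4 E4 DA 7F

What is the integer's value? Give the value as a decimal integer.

In little-endian order the low byte comes first in memory.
Reassemble most-significant byte first: 7F DA E4 C4 → 0x7FDAE4C4.
0x7FDAE4C4 = 2145051844.

2145051844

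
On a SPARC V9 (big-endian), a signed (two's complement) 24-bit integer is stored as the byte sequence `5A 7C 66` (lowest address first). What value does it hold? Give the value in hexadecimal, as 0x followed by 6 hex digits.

0x5A7C66

Big-endian: lowest address holds the most-significant byte.
The bytes are already most-significant first: 0x5A7C66.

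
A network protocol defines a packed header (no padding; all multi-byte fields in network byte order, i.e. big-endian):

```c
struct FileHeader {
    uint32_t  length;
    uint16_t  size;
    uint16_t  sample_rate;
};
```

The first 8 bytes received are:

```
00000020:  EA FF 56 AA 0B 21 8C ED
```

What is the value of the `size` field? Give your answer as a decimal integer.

`size` follows `length` (4 bytes), so it starts at byte offset 4 and occupies 2 bytes.
Bytes at offsets 4..5: 0B 21.
In big-endian order the high byte comes first in memory.
The bytes are already most-significant first: 0x0B21.
0x0B21 = 2849.

2849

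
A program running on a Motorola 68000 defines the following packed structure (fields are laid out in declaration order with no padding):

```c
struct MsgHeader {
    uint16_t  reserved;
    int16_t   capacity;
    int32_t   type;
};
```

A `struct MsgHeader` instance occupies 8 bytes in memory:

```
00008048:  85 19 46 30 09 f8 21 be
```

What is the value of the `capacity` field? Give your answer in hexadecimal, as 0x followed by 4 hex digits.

0x4630

`capacity` follows `reserved` (2 bytes), so it starts at byte offset 2 and occupies 2 bytes.
Bytes at offsets 2..3: 46 30.
Big-endian: lowest address holds the most-significant byte.
The bytes are already most-significant first: 0x4630.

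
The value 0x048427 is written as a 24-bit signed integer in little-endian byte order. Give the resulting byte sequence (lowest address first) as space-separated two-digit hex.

27 84 04

Split into bytes (most-significant first): 04 84 27.
Little-endian: lowest address holds the least-significant byte.
So at ascending addresses the bytes are 27 84 04.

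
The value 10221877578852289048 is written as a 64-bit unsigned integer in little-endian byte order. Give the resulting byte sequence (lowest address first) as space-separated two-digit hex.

18 4A 05 09 80 67 DB 8D

10221877578852289048 in hexadecimal, padded to 64 bits, is 0x8DDB678009054A18.
Split into bytes (most-significant first): 8D DB 67 80 09 05 4A 18.
In little-endian order the low byte comes first in memory.
So at ascending addresses the bytes are 18 4A 05 09 80 67 DB 8D.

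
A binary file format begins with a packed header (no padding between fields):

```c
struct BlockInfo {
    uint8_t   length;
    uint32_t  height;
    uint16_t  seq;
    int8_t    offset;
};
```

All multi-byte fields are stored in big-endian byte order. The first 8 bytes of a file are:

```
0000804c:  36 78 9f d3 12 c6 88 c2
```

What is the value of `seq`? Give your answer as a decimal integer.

50824

`seq` follows `length` (1 B), `height` (4 B), so it starts at offset 1 + 4 = 5 and occupies 2 bytes.
Bytes at offsets 5..6: C6 88.
In big-endian order the high byte comes first in memory.
The bytes are already most-significant first: 0xC688.
0xC688 = 50824.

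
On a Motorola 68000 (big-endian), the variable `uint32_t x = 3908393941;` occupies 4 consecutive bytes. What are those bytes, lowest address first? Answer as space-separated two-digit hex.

E8 F5 5B D5

3908393941 in hexadecimal, padded to 32 bits, is 0xE8F55BD5.
Split into bytes (most-significant first): E8 F5 5B D5.
Big-endian: lowest address holds the most-significant byte.
So the memory order matches the most-significant-first order: E8 F5 5B D5.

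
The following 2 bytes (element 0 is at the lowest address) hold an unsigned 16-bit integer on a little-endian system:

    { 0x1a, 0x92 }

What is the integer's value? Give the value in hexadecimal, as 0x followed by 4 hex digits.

0x921A

In little-endian order the low byte comes first in memory.
Reassemble most-significant byte first: 92 1A → 0x921A.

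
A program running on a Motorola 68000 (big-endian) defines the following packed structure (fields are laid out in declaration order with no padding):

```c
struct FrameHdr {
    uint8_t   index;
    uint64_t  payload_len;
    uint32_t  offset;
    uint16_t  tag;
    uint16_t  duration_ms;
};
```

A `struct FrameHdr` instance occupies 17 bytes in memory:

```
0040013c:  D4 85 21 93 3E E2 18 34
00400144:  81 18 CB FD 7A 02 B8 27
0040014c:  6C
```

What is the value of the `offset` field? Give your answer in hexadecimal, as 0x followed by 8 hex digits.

0x18CBFD7A

`offset` follows `index` (1 B), `payload_len` (8 B), so it starts at offset 1 + 8 = 9 and occupies 4 bytes.
Bytes at offsets 9..12: 18 CB FD 7A.
Big-endian stores the most-significant byte at the lowest address.
The bytes are already most-significant first: 0x18CBFD7A.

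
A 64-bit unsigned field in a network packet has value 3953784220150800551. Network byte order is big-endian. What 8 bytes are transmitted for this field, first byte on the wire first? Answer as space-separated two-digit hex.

3953784220150800551 in hexadecimal, padded to 64 bits, is 0x36DEA9CCD8A220A7.
Split into bytes (most-significant first): 36 DE A9 CC D8 A2 20 A7.
Big-endian stores the most-significant byte at the lowest address.
So the memory order matches the most-significant-first order: 36 DE A9 CC D8 A2 20 A7.

36 DE A9 CC D8 A2 20 A7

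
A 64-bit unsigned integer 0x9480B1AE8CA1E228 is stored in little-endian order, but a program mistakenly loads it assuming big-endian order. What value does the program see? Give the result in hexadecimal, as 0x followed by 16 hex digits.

0x28E2A18CAEB18094

Stored little-endian, the bytes at ascending addresses are 28 E2 A1 8C AE B1 80 94.
Read back as big-endian, the last byte is least significant, giving 0x28E2A18CAEB18094.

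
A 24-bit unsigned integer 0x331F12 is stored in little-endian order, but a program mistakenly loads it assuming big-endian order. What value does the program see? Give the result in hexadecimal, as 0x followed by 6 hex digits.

Stored little-endian, the bytes at ascending addresses are 12 1F 33.
Read back as big-endian, the last byte is least significant, giving 0x121F33.

0x121F33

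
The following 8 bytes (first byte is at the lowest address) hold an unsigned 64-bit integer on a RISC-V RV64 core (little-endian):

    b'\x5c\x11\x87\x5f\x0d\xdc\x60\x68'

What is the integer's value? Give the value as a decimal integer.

Little-endian stores the least-significant byte at the lowest address.
Reassemble most-significant byte first: 68 60 DC 0D 5F 87 11 5C → 0x6860DC0D5F87115C.
0x6860DC0D5F87115C = 7521253327704101212.

7521253327704101212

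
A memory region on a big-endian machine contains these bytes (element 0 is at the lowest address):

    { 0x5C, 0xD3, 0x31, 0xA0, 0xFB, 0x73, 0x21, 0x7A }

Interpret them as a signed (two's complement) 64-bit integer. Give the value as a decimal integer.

In big-endian order the high byte comes first in memory.
The bytes are already most-significant first: 0x5CD331A0FB73217A.
0x5CD331A0FB73217A = 6688744439058473338.

6688744439058473338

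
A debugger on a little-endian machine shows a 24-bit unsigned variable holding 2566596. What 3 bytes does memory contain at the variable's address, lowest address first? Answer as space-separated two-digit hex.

2566596 in hexadecimal, padded to 24 bits, is 0x2729C4.
Split into bytes (most-significant first): 27 29 C4.
In little-endian order the low byte comes first in memory.
So at ascending addresses the bytes are C4 29 27.

C4 29 27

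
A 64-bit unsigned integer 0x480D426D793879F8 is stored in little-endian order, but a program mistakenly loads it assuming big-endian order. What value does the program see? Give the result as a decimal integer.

Stored little-endian, the bytes at ascending addresses are F8 79 38 79 6D 42 0D 48.
Read back as big-endian, the last byte is least significant, giving 0xF87938796D420D48.
0xF87938796D420D48 = 17904403887763361096.

17904403887763361096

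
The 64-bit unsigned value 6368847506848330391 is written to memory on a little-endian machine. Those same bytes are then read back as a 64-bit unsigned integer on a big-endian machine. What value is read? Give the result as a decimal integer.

6368847506848330391 in 64-bit hexadecimal is 0x5862B1105A53B297.
Stored little-endian, the bytes at ascending addresses are 97 B2 53 5A 10 B1 62 58.
Read back as big-endian, the last byte is least significant, giving 0x97B2535A10B16258.
0x97B2535A10B16258 = 10930890891873837656.

10930890891873837656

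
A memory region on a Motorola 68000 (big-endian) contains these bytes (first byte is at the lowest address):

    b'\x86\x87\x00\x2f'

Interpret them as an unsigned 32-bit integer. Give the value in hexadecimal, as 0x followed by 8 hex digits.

0x8687002F

Big-endian stores the most-significant byte at the lowest address.
The bytes are already most-significant first: 0x8687002F.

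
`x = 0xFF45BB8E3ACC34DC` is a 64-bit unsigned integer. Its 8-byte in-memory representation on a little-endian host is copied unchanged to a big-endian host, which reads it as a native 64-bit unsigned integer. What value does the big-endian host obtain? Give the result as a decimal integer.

15867531939007907327

Stored little-endian, the bytes at ascending addresses are DC 34 CC 3A 8E BB 45 FF.
Read back as big-endian, the last byte is least significant, giving 0xDC34CC3A8EBB45FF.
0xDC34CC3A8EBB45FF = 15867531939007907327.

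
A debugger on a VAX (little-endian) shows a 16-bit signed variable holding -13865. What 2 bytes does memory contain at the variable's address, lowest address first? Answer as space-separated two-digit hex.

D7 C9

Two's complement of -13865 in 16 bits: 13865 = 0x3629; invert → 0xC9D6; add 1 → 0xC9D7.
Split into bytes (most-significant first): C9 D7.
Little-endian: lowest address holds the least-significant byte.
So at ascending addresses the bytes are D7 C9.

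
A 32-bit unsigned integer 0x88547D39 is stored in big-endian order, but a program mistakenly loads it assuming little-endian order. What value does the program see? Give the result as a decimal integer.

Stored big-endian, the bytes at ascending addresses are 88 54 7D 39.
Read back as little-endian, the first byte is least significant, giving 0x397D5488.
0x397D5488 = 964514952.

964514952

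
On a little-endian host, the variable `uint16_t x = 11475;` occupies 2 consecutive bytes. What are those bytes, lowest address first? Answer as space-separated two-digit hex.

11475 in hexadecimal, padded to 16 bits, is 0x2CD3.
Split into bytes (most-significant first): 2C D3.
In little-endian order the low byte comes first in memory.
So at ascending addresses the bytes are D3 2C.

D3 2C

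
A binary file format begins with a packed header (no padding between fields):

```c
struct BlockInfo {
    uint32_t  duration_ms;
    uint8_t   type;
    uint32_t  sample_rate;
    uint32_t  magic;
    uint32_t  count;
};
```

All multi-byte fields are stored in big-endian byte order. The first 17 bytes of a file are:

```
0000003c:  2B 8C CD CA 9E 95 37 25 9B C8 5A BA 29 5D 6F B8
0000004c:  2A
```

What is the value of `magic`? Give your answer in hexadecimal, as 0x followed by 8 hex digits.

`magic` follows `duration_ms` (4 B), `type` (1 B), `sample_rate` (4 B), so it starts at offset 4 + 1 + 4 = 9 and occupies 4 bytes.
Bytes at offsets 9..12: C8 5A BA 29.
Big-endian stores the most-significant byte at the lowest address.
The bytes are already most-significant first: 0xC85ABA29.

0xC85ABA29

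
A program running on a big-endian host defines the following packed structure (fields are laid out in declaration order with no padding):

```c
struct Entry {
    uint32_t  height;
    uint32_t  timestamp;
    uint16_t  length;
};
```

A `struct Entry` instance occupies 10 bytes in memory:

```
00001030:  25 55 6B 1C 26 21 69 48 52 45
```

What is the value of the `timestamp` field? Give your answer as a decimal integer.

639723848

`timestamp` follows `height` (4 bytes), so it starts at byte offset 4 and occupies 4 bytes.
Bytes at offsets 4..7: 26 21 69 48.
In big-endian order the high byte comes first in memory.
The bytes are already most-significant first: 0x26216948.
0x26216948 = 639723848.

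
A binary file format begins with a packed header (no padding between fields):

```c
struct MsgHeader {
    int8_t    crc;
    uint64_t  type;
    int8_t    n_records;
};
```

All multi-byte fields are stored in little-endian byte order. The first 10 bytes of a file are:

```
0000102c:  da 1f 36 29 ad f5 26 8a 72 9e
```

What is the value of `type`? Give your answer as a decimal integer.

`type` follows `crc` (1 byte), so it starts at byte offset 1 and occupies 8 bytes.
Bytes at offsets 1..8: 1F 36 29 AD F5 26 8A 72.
Little-endian: lowest address holds the least-significant byte.
Reassemble most-significant byte first: 72 8A 26 F5 AD 29 36 1F → 0x728A26F5AD29361F.
0x728A26F5AD29361F = 8253452103723857439.

8253452103723857439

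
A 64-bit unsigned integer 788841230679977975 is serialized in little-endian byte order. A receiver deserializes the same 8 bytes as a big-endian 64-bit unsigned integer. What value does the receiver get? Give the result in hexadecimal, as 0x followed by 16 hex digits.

788841230679977975 in 64-bit hexadecimal is 0x0AF286EB7ADCAFF7.
Stored little-endian, the bytes at ascending addresses are F7 AF DC 7A EB 86 F2 0A.
Read back as big-endian, the last byte is least significant, giving 0xF7AFDC7AEB86F20A.

0xF7AFDC7AEB86F20A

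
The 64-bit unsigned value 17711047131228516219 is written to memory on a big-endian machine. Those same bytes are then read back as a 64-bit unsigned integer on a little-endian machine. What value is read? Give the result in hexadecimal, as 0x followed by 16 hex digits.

0x7BAF13598747CAF5

17711047131228516219 in 64-bit hexadecimal is 0xF5CA47875913AF7B.
Stored big-endian, the bytes at ascending addresses are F5 CA 47 87 59 13 AF 7B.
Read back as little-endian, the first byte is least significant, giving 0x7BAF13598747CAF5.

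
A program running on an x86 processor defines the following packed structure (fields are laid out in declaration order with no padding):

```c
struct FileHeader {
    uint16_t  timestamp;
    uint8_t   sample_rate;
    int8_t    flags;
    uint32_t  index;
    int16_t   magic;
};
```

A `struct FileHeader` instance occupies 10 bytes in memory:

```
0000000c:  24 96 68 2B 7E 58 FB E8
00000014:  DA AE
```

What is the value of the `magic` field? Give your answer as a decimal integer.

`magic` follows `timestamp` (2 B), `sample_rate` (1 B), `flags` (1 B), `index` (4 B), so it starts at offset 2 + 1 + 1 + 4 = 8 and occupies 2 bytes.
Bytes at offsets 8..9: DA AE.
Little-endian: lowest address holds the least-significant byte.
Reassemble most-significant byte first: AE DA → 0xAEDA.
Top bit is set, so as a signed 16-bit value this is 0xAEDA − 2^16 = -20774.

-20774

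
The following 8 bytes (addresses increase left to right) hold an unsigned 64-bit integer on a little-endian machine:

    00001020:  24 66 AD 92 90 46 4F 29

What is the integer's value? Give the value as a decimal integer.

2976675465465259556

Little-endian stores the least-significant byte at the lowest address.
Reassemble most-significant byte first: 29 4F 46 90 92 AD 66 24 → 0x294F469092AD6624.
0x294F469092AD6624 = 2976675465465259556.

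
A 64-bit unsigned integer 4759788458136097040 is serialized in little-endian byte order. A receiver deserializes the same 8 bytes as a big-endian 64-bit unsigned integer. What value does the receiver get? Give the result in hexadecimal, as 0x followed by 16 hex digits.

0x10D1345D622A0E42

4759788458136097040 in 64-bit hexadecimal is 0x420E2A625D34D110.
Stored little-endian, the bytes at ascending addresses are 10 D1 34 5D 62 2A 0E 42.
Read back as big-endian, the last byte is least significant, giving 0x10D1345D622A0E42.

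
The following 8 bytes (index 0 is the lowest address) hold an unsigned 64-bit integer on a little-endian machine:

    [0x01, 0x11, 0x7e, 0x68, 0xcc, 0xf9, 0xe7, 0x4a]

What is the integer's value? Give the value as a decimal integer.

Little-endian stores the least-significant byte at the lowest address.
Reassemble most-significant byte first: 4A E7 F9 CC 68 7E 11 01 → 0x4AE7F9CC687E1101.
0x4AE7F9CC687E1101 = 5397557334748565761.

5397557334748565761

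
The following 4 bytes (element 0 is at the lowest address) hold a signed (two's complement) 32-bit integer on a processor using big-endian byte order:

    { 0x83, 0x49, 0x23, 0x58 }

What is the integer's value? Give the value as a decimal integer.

-2092358824

In big-endian order the high byte comes first in memory.
The bytes are already most-significant first: 0x83492358.
Top bit is set, so as a signed 32-bit value this is 0x83492358 − 2^32 = -2092358824.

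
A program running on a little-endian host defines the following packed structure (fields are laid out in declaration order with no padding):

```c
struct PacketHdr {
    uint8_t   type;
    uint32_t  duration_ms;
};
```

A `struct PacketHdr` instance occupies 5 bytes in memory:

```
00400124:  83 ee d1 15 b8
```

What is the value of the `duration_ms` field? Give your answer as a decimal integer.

`duration_ms` follows `type` (1 byte), so it starts at byte offset 1 and occupies 4 bytes.
Bytes at offsets 1..4: EE D1 15 B8.
Little-endian stores the least-significant byte at the lowest address.
Reassemble most-significant byte first: B8 15 D1 EE → 0xB815D1EE.
0xB815D1EE = 3088437742.

3088437742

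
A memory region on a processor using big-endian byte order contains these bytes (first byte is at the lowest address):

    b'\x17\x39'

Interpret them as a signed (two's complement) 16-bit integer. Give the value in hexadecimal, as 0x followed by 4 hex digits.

0x1739

Big-endian stores the most-significant byte at the lowest address.
The bytes are already most-significant first: 0x1739.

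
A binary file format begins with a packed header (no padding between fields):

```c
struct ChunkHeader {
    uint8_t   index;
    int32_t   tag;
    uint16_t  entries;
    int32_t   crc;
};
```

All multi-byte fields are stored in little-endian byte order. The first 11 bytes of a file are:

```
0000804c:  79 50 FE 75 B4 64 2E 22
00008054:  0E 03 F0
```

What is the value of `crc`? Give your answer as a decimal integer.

-268235230

`crc` follows `index` (1 B), `tag` (4 B), `entries` (2 B), so it starts at offset 1 + 4 + 2 = 7 and occupies 4 bytes.
Bytes at offsets 7..10: 22 0E 03 F0.
Little-endian: lowest address holds the least-significant byte.
Reassemble most-significant byte first: F0 03 0E 22 → 0xF0030E22.
Top bit is set, so as a signed 32-bit value this is 0xF0030E22 − 2^32 = -268235230.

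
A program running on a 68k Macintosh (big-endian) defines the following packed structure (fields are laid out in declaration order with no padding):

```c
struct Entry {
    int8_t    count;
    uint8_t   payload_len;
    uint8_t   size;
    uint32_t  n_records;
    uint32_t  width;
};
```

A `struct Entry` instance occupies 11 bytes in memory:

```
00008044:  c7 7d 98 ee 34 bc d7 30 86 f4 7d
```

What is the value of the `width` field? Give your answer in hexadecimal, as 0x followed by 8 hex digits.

`width` follows `count` (1 B), `payload_len` (1 B), `size` (1 B), `n_records` (4 B), so it starts at offset 1 + 1 + 1 + 4 = 7 and occupies 4 bytes.
Bytes at offsets 7..10: 30 86 F4 7D.
Big-endian: lowest address holds the most-significant byte.
The bytes are already most-significant first: 0x3086F47D.

0x3086F47D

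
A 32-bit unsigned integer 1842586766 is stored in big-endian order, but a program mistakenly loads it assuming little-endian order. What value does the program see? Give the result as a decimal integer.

2393166701

1842586766 in 32-bit hexadecimal is 0x6DD3A48E.
Stored big-endian, the bytes at ascending addresses are 6D D3 A4 8E.
Read back as little-endian, the first byte is least significant, giving 0x8EA4D36D.
0x8EA4D36D = 2393166701.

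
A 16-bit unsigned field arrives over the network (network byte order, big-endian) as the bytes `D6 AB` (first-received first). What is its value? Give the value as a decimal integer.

54955

Big-endian: lowest address holds the most-significant byte.
The bytes are already most-significant first: 0xD6AB.
0xD6AB = 54955.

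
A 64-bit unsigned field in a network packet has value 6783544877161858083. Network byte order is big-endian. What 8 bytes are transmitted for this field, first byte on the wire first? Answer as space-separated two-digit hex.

5E 23 FE 20 01 27 44 23

6783544877161858083 in hexadecimal, padded to 64 bits, is 0x5E23FE2001274423.
Split into bytes (most-significant first): 5E 23 FE 20 01 27 44 23.
In big-endian order the high byte comes first in memory.
So the memory order matches the most-significant-first order: 5E 23 FE 20 01 27 44 23.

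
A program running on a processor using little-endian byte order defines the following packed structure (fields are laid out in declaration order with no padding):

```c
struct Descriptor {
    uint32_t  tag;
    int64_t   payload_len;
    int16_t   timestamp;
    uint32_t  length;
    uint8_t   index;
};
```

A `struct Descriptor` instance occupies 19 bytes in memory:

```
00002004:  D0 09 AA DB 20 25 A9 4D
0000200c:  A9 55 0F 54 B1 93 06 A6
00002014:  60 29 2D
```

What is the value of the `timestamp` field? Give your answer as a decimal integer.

-27727

`timestamp` follows `tag` (4 B), `payload_len` (8 B), so it starts at offset 4 + 8 = 12 and occupies 2 bytes.
Bytes at offsets 12..13: B1 93.
Little-endian stores the least-significant byte at the lowest address.
Reassemble most-significant byte first: 93 B1 → 0x93B1.
Top bit is set, so as a signed 16-bit value this is 0x93B1 − 2^16 = -27727.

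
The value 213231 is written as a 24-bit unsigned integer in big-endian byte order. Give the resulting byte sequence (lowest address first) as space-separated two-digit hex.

213231 in hexadecimal, padded to 24 bits, is 0x0340EF.
Split into bytes (most-significant first): 03 40 EF.
Big-endian: lowest address holds the most-significant byte.
So the memory order matches the most-significant-first order: 03 40 EF.

03 40 EF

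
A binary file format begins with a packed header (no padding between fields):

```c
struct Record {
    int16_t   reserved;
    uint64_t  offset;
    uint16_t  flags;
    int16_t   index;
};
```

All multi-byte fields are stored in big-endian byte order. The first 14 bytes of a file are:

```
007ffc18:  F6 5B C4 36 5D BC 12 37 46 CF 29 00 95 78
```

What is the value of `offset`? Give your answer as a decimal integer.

`offset` follows `reserved` (2 bytes), so it starts at byte offset 2 and occupies 8 bytes.
Bytes at offsets 2..9: C4 36 5D BC 12 37 46 CF.
In big-endian order the high byte comes first in memory.
The bytes are already most-significant first: 0xC4365DBC123746CF.
0xC4365DBC123746CF = 14138591142517098191.

14138591142517098191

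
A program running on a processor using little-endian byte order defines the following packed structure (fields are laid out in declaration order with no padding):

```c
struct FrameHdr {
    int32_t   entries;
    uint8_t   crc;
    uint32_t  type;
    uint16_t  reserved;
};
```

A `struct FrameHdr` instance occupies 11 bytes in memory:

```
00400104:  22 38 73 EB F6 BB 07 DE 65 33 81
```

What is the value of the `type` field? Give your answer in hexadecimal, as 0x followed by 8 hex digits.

0x65DE07BB

`type` follows `entries` (4 B), `crc` (1 B), so it starts at offset 4 + 1 = 5 and occupies 4 bytes.
Bytes at offsets 5..8: BB 07 DE 65.
In little-endian order the low byte comes first in memory.
Reassemble most-significant byte first: 65 DE 07 BB → 0x65DE07BB.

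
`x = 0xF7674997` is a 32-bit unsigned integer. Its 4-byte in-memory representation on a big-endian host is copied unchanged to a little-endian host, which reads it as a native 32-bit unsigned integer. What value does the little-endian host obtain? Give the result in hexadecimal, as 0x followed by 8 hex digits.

0x974967F7

Stored big-endian, the bytes at ascending addresses are F7 67 49 97.
Read back as little-endian, the first byte is least significant, giving 0x974967F7.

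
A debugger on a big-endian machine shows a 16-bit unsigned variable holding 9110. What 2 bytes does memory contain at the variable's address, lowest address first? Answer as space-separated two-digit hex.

23 96

9110 in hexadecimal, padded to 16 bits, is 0x2396.
Split into bytes (most-significant first): 23 96.
Big-endian: lowest address holds the most-significant byte.
So the memory order matches the most-significant-first order: 23 96.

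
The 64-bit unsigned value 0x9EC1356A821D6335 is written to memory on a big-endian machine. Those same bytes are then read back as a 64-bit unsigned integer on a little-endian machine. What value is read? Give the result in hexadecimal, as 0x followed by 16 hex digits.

0x35631D826A35C19E

Stored big-endian, the bytes at ascending addresses are 9E C1 35 6A 82 1D 63 35.
Read back as little-endian, the first byte is least significant, giving 0x35631D826A35C19E.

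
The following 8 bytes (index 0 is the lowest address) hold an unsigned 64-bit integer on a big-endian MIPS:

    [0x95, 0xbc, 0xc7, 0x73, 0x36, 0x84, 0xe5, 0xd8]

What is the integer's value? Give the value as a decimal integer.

Big-endian: lowest address holds the most-significant byte.
The bytes are already most-significant first: 0x95BCC7733684E5D8.
0x95BCC7733684E5D8 = 10789718104922711512.

10789718104922711512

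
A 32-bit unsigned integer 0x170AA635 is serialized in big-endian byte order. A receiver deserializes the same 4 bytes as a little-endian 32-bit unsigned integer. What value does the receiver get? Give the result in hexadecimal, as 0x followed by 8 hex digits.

Stored big-endian, the bytes at ascending addresses are 17 0A A6 35.
Read back as little-endian, the first byte is least significant, giving 0x35A60A17.

0x35A60A17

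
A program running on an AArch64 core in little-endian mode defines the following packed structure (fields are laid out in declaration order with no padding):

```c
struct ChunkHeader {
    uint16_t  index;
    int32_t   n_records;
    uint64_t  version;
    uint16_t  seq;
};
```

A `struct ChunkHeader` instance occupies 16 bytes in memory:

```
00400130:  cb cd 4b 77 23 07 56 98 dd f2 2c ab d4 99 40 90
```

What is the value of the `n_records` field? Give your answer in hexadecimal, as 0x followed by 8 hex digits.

0x0723774B

`n_records` follows `index` (2 bytes), so it starts at byte offset 2 and occupies 4 bytes.
Bytes at offsets 2..5: 4B 77 23 07.
In little-endian order the low byte comes first in memory.
Reassemble most-significant byte first: 07 23 77 4B → 0x0723774B.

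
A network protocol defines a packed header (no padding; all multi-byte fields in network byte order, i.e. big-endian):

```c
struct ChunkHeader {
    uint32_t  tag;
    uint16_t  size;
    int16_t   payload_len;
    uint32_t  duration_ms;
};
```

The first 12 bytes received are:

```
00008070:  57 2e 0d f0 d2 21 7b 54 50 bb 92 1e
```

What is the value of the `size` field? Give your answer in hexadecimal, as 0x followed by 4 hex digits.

`size` follows `tag` (4 bytes), so it starts at byte offset 4 and occupies 2 bytes.
Bytes at offsets 4..5: D2 21.
Big-endian: lowest address holds the most-significant byte.
The bytes are already most-significant first: 0xD221.

0xD221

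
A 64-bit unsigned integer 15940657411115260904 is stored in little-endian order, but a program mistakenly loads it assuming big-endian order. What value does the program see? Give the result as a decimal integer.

16725165374916999389

15940657411115260904 in 64-bit hexadecimal is 0xDD3897754BB91BE8.
Stored little-endian, the bytes at ascending addresses are E8 1B B9 4B 75 97 38 DD.
Read back as big-endian, the last byte is least significant, giving 0xE81BB94B759738DD.
0xE81BB94B759738DD = 16725165374916999389.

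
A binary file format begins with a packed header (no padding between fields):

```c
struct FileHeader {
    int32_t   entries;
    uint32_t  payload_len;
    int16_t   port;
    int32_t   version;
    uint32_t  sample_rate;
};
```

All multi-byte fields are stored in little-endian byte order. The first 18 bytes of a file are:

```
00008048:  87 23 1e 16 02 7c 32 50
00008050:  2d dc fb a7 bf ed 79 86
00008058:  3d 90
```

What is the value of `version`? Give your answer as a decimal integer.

-306206725

`version` follows `entries` (4 B), `payload_len` (4 B), `port` (2 B), so it starts at offset 4 + 4 + 2 = 10 and occupies 4 bytes.
Bytes at offsets 10..13: FB A7 BF ED.
In little-endian order the low byte comes first in memory.
Reassemble most-significant byte first: ED BF A7 FB → 0xEDBFA7FB.
Top bit is set, so as a signed 32-bit value this is 0xEDBFA7FB − 2^32 = -306206725.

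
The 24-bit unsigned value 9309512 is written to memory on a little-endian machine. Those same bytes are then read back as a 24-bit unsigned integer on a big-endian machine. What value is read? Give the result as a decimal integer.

9309512 in 24-bit hexadecimal is 0x8E0D48.
Stored little-endian, the bytes at ascending addresses are 48 0D 8E.
Read back as big-endian, the last byte is least significant, giving 0x480D8E.
0x480D8E = 4722062.

4722062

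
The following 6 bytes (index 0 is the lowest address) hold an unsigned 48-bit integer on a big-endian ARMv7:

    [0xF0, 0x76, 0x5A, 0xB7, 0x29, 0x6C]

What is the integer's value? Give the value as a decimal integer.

264391118760300

In big-endian order the high byte comes first in memory.
The bytes are already most-significant first: 0xF0765AB7296C.
0xF0765AB7296C = 264391118760300.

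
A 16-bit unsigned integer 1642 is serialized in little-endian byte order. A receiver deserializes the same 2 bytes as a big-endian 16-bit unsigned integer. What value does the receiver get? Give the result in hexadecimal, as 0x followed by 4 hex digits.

0x6A06

1642 in 16-bit hexadecimal is 0x066A.
Stored little-endian, the bytes at ascending addresses are 6A 06.
Read back as big-endian, the last byte is least significant, giving 0x6A06.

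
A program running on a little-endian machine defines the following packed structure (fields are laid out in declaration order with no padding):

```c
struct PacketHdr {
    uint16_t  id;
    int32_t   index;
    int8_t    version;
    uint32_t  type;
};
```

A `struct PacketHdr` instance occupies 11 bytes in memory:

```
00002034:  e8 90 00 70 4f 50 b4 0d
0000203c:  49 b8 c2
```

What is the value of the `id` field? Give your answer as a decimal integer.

37096

`id` is the first field, at byte offset 0, occupying 2 bytes.
Bytes at offsets 0..1: E8 90.
In little-endian order the low byte comes first in memory.
Reassemble most-significant byte first: 90 E8 → 0x90E8.
0x90E8 = 37096.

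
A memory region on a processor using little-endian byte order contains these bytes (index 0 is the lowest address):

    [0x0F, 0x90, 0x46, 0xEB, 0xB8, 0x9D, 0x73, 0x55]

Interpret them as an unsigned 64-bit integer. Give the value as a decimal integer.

6157438533092413455

In little-endian order the low byte comes first in memory.
Reassemble most-significant byte first: 55 73 9D B8 EB 46 90 0F → 0x55739DB8EB46900F.
0x55739DB8EB46900F = 6157438533092413455.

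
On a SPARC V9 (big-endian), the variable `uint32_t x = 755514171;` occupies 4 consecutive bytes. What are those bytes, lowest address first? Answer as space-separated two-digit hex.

2D 08 3B 3B

755514171 in hexadecimal, padded to 32 bits, is 0x2D083B3B.
Split into bytes (most-significant first): 2D 08 3B 3B.
Big-endian stores the most-significant byte at the lowest address.
So the memory order matches the most-significant-first order: 2D 08 3B 3B.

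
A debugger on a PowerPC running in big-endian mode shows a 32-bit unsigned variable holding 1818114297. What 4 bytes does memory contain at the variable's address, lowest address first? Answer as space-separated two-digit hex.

1818114297 in hexadecimal, padded to 32 bits, is 0x6C5E38F9.
Split into bytes (most-significant first): 6C 5E 38 F9.
In big-endian order the high byte comes first in memory.
So the memory order matches the most-significant-first order: 6C 5E 38 F9.

6C 5E 38 F9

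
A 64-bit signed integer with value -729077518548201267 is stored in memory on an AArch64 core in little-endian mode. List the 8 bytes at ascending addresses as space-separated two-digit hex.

Two's complement of -729077518548201267 in 64 bits: 729077518548201267 = 0x0A1E3423EAC9EF33; invert → 0xF5E1CBDC153610CC; add 1 → 0xF5E1CBDC153610CD.
Split into bytes (most-significant first): F5 E1 CB DC 15 36 10 CD.
In little-endian order the low byte comes first in memory.
So at ascending addresses the bytes are CD 10 36 15 DC CB E1 F5.

CD 10 36 15 DC CB E1 F5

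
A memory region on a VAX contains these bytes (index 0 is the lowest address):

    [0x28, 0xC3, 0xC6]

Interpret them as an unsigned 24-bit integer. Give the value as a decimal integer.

13026088

Little-endian stores the least-significant byte at the lowest address.
Reassemble most-significant byte first: C6 C3 28 → 0xC6C328.
0xC6C328 = 13026088.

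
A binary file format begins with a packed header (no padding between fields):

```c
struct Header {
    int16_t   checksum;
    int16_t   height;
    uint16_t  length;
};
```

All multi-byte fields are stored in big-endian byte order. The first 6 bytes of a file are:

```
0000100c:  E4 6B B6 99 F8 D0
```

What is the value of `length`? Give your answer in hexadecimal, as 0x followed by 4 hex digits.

0xF8D0

`length` follows `checksum` (2 B), `height` (2 B), so it starts at offset 2 + 2 = 4 and occupies 2 bytes.
Bytes at offsets 4..5: F8 D0.
In big-endian order the high byte comes first in memory.
The bytes are already most-significant first: 0xF8D0.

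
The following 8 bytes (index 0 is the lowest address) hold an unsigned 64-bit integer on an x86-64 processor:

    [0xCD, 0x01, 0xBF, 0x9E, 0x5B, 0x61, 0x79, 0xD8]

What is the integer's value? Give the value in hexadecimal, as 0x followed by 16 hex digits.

0xD879615B9EBF01CD

In little-endian order the low byte comes first in memory.
Reassemble most-significant byte first: D8 79 61 5B 9E BF 01 CD → 0xD879615B9EBF01CD.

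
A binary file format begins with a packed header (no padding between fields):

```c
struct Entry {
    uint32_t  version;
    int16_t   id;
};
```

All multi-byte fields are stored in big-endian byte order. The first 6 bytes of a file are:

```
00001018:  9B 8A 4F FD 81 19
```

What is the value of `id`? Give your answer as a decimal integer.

`id` follows `version` (4 bytes), so it starts at byte offset 4 and occupies 2 bytes.
Bytes at offsets 4..5: 81 19.
Big-endian stores the most-significant byte at the lowest address.
The bytes are already most-significant first: 0x8119.
Top bit is set, so as a signed 16-bit value this is 0x8119 − 2^16 = -32487.

-32487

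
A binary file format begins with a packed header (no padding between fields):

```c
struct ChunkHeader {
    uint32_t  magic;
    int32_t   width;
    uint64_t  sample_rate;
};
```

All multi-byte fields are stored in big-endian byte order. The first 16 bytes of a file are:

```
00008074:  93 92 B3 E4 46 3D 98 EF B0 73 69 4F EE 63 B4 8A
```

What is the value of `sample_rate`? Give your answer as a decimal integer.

12714621965019886730

`sample_rate` follows `magic` (4 B), `width` (4 B), so it starts at offset 4 + 4 = 8 and occupies 8 bytes.
Bytes at offsets 8..15: B0 73 69 4F EE 63 B4 8A.
In big-endian order the high byte comes first in memory.
The bytes are already most-significant first: 0xB073694FEE63B48A.
0xB073694FEE63B48A = 12714621965019886730.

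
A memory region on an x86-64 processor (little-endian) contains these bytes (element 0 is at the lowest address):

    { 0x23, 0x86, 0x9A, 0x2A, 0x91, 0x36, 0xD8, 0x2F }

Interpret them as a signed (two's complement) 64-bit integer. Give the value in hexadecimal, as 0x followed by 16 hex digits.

0x2FD836912A9A8623

In little-endian order the low byte comes first in memory.
Reassemble most-significant byte first: 2F D8 36 91 2A 9A 86 23 → 0x2FD836912A9A8623.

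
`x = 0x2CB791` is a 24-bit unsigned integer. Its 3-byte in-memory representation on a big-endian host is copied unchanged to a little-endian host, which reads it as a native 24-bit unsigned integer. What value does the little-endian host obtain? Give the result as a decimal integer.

Stored big-endian, the bytes at ascending addresses are 2C B7 91.
Read back as little-endian, the first byte is least significant, giving 0x91B72C.
0x91B72C = 9549612.

9549612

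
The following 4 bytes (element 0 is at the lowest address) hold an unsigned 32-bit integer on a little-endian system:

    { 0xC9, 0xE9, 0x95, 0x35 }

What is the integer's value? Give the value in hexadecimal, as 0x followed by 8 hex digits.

Little-endian stores the least-significant byte at the lowest address.
Reassemble most-significant byte first: 35 95 E9 C9 → 0x3595E9C9.

0x3595E9C9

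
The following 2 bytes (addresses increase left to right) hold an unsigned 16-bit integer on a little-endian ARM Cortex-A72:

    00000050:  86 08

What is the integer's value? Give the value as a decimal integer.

In little-endian order the low byte comes first in memory.
Reassemble most-significant byte first: 08 86 → 0x0886.
0x0886 = 2182.

2182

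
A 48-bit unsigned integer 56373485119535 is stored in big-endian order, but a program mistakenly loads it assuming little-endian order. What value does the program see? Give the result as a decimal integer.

56373485119535 in 48-bit hexadecimal is 0x3345798E282F.
Stored big-endian, the bytes at ascending addresses are 33 45 79 8E 28 2F.
Read back as little-endian, the first byte is least significant, giving 0x2F288E794533.
0x2F288E794533 = 51851235509555.

51851235509555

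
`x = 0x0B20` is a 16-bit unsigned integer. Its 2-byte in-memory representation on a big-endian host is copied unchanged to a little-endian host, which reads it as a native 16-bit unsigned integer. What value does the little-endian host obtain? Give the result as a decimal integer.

8203

Stored big-endian, the bytes at ascending addresses are 0B 20.
Read back as little-endian, the first byte is least significant, giving 0x200B.
0x200B = 8203.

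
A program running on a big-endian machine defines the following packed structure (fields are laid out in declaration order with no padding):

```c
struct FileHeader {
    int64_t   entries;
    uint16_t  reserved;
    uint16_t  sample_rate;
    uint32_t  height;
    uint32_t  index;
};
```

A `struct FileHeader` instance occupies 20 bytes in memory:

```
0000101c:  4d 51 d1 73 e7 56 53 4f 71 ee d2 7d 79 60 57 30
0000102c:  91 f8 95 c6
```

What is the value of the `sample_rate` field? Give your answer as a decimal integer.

53885

`sample_rate` follows `entries` (8 B), `reserved` (2 B), so it starts at offset 8 + 2 = 10 and occupies 2 bytes.
Bytes at offsets 10..11: D2 7D.
Big-endian: lowest address holds the most-significant byte.
The bytes are already most-significant first: 0xD27D.
0xD27D = 53885.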